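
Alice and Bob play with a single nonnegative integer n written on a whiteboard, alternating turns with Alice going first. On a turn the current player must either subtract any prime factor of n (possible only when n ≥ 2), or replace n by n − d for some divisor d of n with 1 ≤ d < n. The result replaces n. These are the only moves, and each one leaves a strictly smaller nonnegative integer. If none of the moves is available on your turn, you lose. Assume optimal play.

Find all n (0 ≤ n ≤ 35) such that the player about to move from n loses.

Use the standard recursion: the mover loses at a terminal position; elsewhere, the mover wins exactly when some move hands the opponent an L position.
n=0: no move → L
n=1: no move → L
n=2: W (go to 0, an L position)
n=3: W (go to 0, an L position)
n=4: L (options 2(W), 3(W) are all W)
n=5: W (go to 0, an L position)
n=6: W (go to 4, an L position)
n=7: W (go to 0, an L position)
n=8: W (go to 4, an L position)
n=9: L (options 6(W), 8(W) are all W)
n=10: W (go to 9, an L position)
n=11: W (go to 0, an L position)
n=12: W (go to 9, an L position)
n=13: W (go to 0, an L position)
n=14: L (options 7(W), 12(W), 13(W) are all W)
n=15: W (go to 14, an L position)
n=16: W (go to 14, an L position)
n=17: W (go to 0, an L position)
n=18: W (go to 9, an L position)
n=19: W (go to 0, an L position)
n=20: L (options 10(W), 15(W), 16(W), 18(W), 19(W) are all W)
n=21: W (go to 14, an L position)
n=22: W (go to 20, an L position)
n=23: W (go to 0, an L position)
n=24: W (go to 20, an L position)
n=25: W (go to 20, an L position)
n=26: L (options 13(W), 24(W), 25(W) are all W)
n=27: W (go to 26, an L position)
n=28: W (go to 14, an L position)
n=29: W (go to 0, an L position)
n=30: W (go to 20, an L position)
n=31: W (go to 0, an L position)
n=32: L (options 16(W), 24(W), 28(W), 30(W), 31(W) are all W)
n=33: W (go to 32, an L position)
n=34: W (go to 32, an L position)
n=35: L (options 28(W), 30(W), 34(W) are all W)
Reading off the rows marked L gives the requested list; there are 9 such values of n.

0, 1, 4, 9, 14, 20, 26, 32, 35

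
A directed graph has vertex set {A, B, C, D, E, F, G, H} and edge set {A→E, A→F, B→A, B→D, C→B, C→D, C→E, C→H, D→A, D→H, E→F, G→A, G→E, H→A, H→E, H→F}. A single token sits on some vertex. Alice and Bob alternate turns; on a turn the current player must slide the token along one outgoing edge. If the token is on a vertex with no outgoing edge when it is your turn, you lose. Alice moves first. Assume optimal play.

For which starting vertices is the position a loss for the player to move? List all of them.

Work bottom-up. With no move the player to move loses. Otherwise the position is W if at least one move leads to an L position for the opponent, and L if every move leads to a W.
Every edge goes from a vertex to one that appears earlier in the order F, E, A, H, G, D, B, C, so processing vertices in that order labels each vertex after all of its successors.
F: no outgoing edge → L
E: W (go to F, an L position)
A: W (go to F, an L position)
H: W (go to F, an L position)
G: L (options A(W), E(W) are all W)
D: L (options H(W), A(W) are all W)
B: W (go to D, an L position)
C: W (go to D, an L position)
The losing starting vertices are exactly the entries labelled L in this table (3 of them).

D, F, G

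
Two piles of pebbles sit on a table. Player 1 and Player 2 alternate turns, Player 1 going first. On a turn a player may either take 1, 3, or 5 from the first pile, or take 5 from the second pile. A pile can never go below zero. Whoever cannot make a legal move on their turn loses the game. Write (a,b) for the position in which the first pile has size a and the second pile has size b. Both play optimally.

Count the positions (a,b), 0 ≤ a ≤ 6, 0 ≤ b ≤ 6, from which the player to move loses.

26

Use the standard recursion: the mover loses at a terminal position; elsewhere, the mover wins exactly when some move hands the opponent an L position.
Every move lowers a or b (never raises either), so fill the grid row by row in increasing a, and left to right within a row: each cell's successors are then already labelled.
      b=0  b=1  b=2  b=3  b=4  b=5  b=6
a=0:    L    L    L    L    L    W    W
a=1:    W    W    W    W    W    L    L
a=2:    L    L    L    L    L    W    W
a=3:    W    W    W    W    W    L    L
a=4:    L    L    L    L    L    W    W
a=5:    W    W    W    W    W    L    L
a=6:    L    L    L    L    L    W    W
Cells with no legal move (terminal, hence L): (0,0), (0,1), (0,2), (0,3), (0,4).
The remaining L cells, each justified by listing all of its moves:
(1,5): →(0,5)(W), (1,0)(W) — all W, so L
(1,6): →(0,6)(W), (1,1)(W) — all W, so L
(2,0): →(1,0)(W) only, which is W, so L
(2,1): →(1,1)(W) only, which is W, so L
(2,2): →(1,2)(W) only, which is W, so L
(2,3): →(1,3)(W) only, which is W, so L
(2,4): →(1,4)(W) only, which is W, so L
(3,5): →(2,5)(W), (0,5)(W), (3,0)(W) — all W, so L
(3,6): →(2,6)(W), (0,6)(W), (3,1)(W) — all W, so L
(4,0): →(3,0)(W), (1,0)(W) — all W, so L
(4,1): →(3,1)(W), (1,1)(W) — all W, so L
(4,2): →(3,2)(W), (1,2)(W) — all W, so L
(4,3): →(3,3)(W), (1,3)(W) — all W, so L
(4,4): →(3,4)(W), (1,4)(W) — all W, so L
(5,5): →(4,5)(W), (2,5)(W), (0,5)(W), (5,0)(W) — all W, so L
(5,6): →(4,6)(W), (2,6)(W), (0,6)(W), (5,1)(W) — all W, so L
(6,0): →(5,0)(W), (3,0)(W), (1,0)(W) — all W, so L
(6,1): →(5,1)(W), (3,1)(W), (1,1)(W) — all W, so L
(6,2): →(5,2)(W), (3,2)(W), (1,2)(W) — all W, so L
(6,3): →(5,3)(W), (3,3)(W), (1,3)(W) — all W, so L
(6,4): →(5,4)(W), (3,4)(W), (1,4)(W) — all W, so L
Every other cell has at least one move into one of the L cells above, so it is W.
L cells per row: a=0: 5, a=1: 2, a=2: 5, a=3: 2, a=4: 5, a=5: 2, a=6: 5; total 26.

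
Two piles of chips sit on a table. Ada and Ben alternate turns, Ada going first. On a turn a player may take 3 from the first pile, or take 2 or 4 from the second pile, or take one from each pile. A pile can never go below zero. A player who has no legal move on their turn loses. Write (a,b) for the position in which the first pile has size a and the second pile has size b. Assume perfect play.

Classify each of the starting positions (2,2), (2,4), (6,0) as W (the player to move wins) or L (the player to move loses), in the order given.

(2,2): W, (2,4): W, (6,0): L

Classify positions by backward induction: terminal positions (no move available) are L. From any other position, the mover wins iff some move reaches an L.
No move ever increases a pile, so every position that can arise here has a ≤ 6 and b ≤ 4; it is enough to label the cells with 0 ≤ a ≤ 6 and 0 ≤ b ≤ 4.
Every move lowers a or b (never raises either), so fill the grid row by row in increasing a, and left to right within a row: each cell's successors are then already labelled.
      b=0  b=1  b=2  b=3  b=4
a=0:    L    L    W    W    W
a=1:    L    W    W    L    W
a=2:    L    W    W    L    W
a=3:    W    W    L    L    W
a=4:    W    L    L    W    W
a=5:    W    L    W    W    L
a=6:    L    L    W    W    W
Cells with no legal move (terminal, hence L): (0,0), (0,1), (1,0), (2,0).
The remaining L cells, each justified by listing all of its moves:
(1,3): moves to (1,1)(W), (0,2)(W); every one is W ⇒ L
(2,3): moves to (2,1)(W), (1,2)(W); every one is W ⇒ L
(3,2): moves to (0,2)(W), (3,0)(W), (2,1)(W); every one is W ⇒ L
(3,3): moves to (0,3)(W), (3,1)(W), (2,2)(W); every one is W ⇒ L
(4,1): moves to (1,1)(W), (3,0)(W); every one is W ⇒ L
(4,2): moves to (1,2)(W), (4,0)(W), (3,1)(W); every one is W ⇒ L
(5,1): moves to (2,1)(W), (4,0)(W); every one is W ⇒ L
(5,4): moves to (2,4)(W), (5,2)(W), (5,0)(W), (4,3)(W); every one is W ⇒ L
(6,0): the only move is to (3,0)(W), a W ⇒ L
(6,1): moves to (3,1)(W), (5,0)(W); every one is W ⇒ L
Every other cell has at least one move into one of the L cells above, so it is W.
(2,2): the move to (2,0) reaches an L cell, so W
(2,4): the move to (2,0) reaches an L cell, so W
(6,0): one of the L cells justified above, so L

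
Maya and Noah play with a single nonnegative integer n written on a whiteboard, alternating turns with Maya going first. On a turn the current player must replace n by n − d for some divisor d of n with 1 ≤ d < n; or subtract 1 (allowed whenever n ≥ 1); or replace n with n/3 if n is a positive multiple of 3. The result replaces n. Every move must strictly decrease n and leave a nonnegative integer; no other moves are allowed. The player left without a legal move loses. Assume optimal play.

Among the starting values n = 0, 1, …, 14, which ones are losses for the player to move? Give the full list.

0, 2, 5, 7, 9, 11, 13

Compute win/loss labels from the base case upward. A position with no move is L. Any other position is W if it can reach an L in one move, else L.
n=0: no move → L
n=1: can move to 0, which is L ⇒ W
n=2: the only move is to 1(W), a W ⇒ L
n=3: can move to 2, which is L ⇒ W
n=4: can move to 2, which is L ⇒ W
n=5: the only move is to 4(W), a W ⇒ L
n=6: can move to 2, which is L ⇒ W
n=7: the only move is to 6(W), a W ⇒ L
n=8: can move to 7, which is L ⇒ W
n=9: moves to 3(W), 6(W), 8(W); every one is W ⇒ L
n=10: can move to 5, which is L ⇒ W
n=11: the only move is to 10(W), a W ⇒ L
n=12: can move to 9, which is L ⇒ W
n=13: the only move is to 12(W), a W ⇒ L
n=14: can move to 7, which is L ⇒ W
Reading off the rows marked L gives the requested list; there are 7 such values of n.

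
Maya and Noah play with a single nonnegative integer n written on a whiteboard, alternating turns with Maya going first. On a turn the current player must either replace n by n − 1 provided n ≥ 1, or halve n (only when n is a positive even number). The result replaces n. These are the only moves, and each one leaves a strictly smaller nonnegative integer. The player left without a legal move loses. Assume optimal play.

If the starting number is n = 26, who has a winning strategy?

Use the standard recursion: the mover loses at a terminal position; elsewhere, the mover wins exactly when some move hands the opponent an L position.
n=0: no move → L
n=1: →0(L), so W
n=2: →1(W) only, which is W, so L
n=3: →2(L), so W
n=4: →2(L), so W
n=5: →4(W) only, which is W, so L
n=6: →5(L), so W
n=7: →6(W) only, which is W, so L
n=8: →7(L), so W
n=9: →8(W) only, which is W, so L
n=10: →5(L), so W
n=11: →10(W) only, which is W, so L
n=12: →11(L), so W
n=13: →12(W) only, which is W, so L
n=14: →7(L), so W
n=15: →14(W) only, which is W, so L
n=16: →15(L), so W
n=17: →16(W) only, which is W, so L
n=18: →9(L), so W
n=19: →18(W) only, which is W, so L
n=20: →19(L), so W
n=21: →20(W) only, which is W, so L
n=22: →11(L), so W
n=23: →22(W) only, which is W, so L
n=24: →23(L), so W
n=25: →24(W) only, which is W, so L
n=26: →13(L), so W
From 26 Maya can move to 13, reaching an L position.

Maya wins.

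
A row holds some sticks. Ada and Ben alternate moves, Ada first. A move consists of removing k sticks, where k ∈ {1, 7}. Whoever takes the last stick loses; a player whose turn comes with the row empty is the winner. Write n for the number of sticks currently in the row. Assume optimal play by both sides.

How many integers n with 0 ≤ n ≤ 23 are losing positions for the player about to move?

Compute win/loss labels from the base case upward. A position with no move is W. Any other position is W if it can reach an L in one move, else L.
n=0: no move; the opponent has just taken the last stick and therefore loses → W
n=1: the only move is to 0(W), a W ⇒ L
n=2: can move to 1, which is L ⇒ W
n=3: the only move is to 2(W), a W ⇒ L
n=4: can move to 3, which is L ⇒ W
n=5: the only move is to 4(W), a W ⇒ L
n=6: can move to 5, which is L ⇒ W
n=7: moves to 6(W), 0(W); every one is W ⇒ L
n=8: can move to 7, which is L ⇒ W
n=9: moves to 8(W), 2(W); every one is W ⇒ L
n=10: can move to 9, which is L ⇒ W
n=11: moves to 10(W), 4(W); every one is W ⇒ L
n=12: can move to 11, which is L ⇒ W
n=13: moves to 12(W), 6(W); every one is W ⇒ L
n=14: can move to 13, which is L ⇒ W
n=15: moves to 14(W), 8(W); every one is W ⇒ L
n=16: can move to 15, which is L ⇒ W
n=17: moves to 16(W), 10(W); every one is W ⇒ L
n=18: can move to 17, which is L ⇒ W
n=19: moves to 18(W), 12(W); every one is W ⇒ L
n=20: can move to 19, which is L ⇒ W
n=21: moves to 20(W), 14(W); every one is W ⇒ L
n=22: can move to 21, which is L ⇒ W
n=23: moves to 22(W), 16(W); every one is W ⇒ L
L entries with 0 ≤ n ≤ 23: n = 1, 3, 5, 7, 9, 11, 13, 15, 17, 19, 21, 23; that makes 12.

12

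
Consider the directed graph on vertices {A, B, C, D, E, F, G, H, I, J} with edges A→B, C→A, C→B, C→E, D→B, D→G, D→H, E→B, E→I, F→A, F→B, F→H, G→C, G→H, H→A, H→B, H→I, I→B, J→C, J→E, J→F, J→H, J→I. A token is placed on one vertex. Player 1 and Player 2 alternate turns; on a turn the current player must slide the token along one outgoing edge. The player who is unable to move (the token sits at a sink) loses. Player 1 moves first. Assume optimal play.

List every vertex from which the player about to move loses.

B, G, J

Work bottom-up. With no move the player to move loses. Otherwise the position is W if at least one move leads to an L position for the opponent, and L if every move leads to a W.
Every edge goes from a vertex to one that appears earlier in the order B, I, E, A, C, H, G, D, F, J, so processing vertices in that order labels each vertex after all of its successors.
B: no outgoing edge → L
I: →B(L), so W
E: →B(L), so W
A: →B(L), so W
C: →B(L), so W
H: →B(L), so W
G: →H(W), C(W) — all W, so L
D: →G(L), so W
F: →B(L), so W
J: →F(W), H(W), C(W), E(W), I(W) — all W, so L
Reading off the rows marked L gives the requested list; there are 3 such vertices.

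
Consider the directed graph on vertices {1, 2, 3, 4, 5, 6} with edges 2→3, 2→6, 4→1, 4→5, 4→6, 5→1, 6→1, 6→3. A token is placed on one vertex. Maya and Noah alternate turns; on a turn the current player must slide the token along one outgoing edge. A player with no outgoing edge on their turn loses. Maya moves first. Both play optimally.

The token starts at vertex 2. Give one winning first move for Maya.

Move to 3.

Use the standard recursion: the mover loses at a terminal position; elsewhere, the mover wins exactly when some move hands the opponent an L position.
Every edge goes from a vertex to one that appears earlier in the order 3, 1, 5, 6, 4, 2, so processing vertices in that order labels each vertex after all of its successors.
3: no outgoing edge → L
1: no outgoing edge → L
5: W (go to 1, an L position)
6: W (go to 1, an L position)
4: W (go to 1, an L position)
2: W (go to 3, an L position)
From 2, the L positions reachable in one move are: 3.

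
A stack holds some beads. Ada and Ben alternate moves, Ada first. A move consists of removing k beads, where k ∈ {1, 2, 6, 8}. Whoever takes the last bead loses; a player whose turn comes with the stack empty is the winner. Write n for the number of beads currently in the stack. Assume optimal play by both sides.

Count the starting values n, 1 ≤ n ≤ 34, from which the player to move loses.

10

Compute win/loss labels from the base case upward. A position with no move is W. Any other position is W if it can reach an L in one move, else L.
n=0: no move; the opponent has just taken the last bead and therefore loses → W
n=1: L (sole option 0(W) is W)
n=2: W (go to 1, an L position)
n=3: W (go to 1, an L position)
n=4: L (options 3(W), 2(W) are all W)
n=5: W (go to 4, an L position)
n=6: W (go to 4, an L position)
n=7: W (go to 1, an L position)
n=8: L (options 7(W), 6(W), 2(W), 0(W) are all W)
n=9: W (go to 8, an L position)
n=10: W (go to 8, an L position)
n=11: L (options 10(W), 9(W), 5(W), 3(W) are all W)
n=12: W (go to 11, an L position)
n=13: W (go to 11, an L position)
n=14: W (go to 8, an L position)
n=15: L (options 14(W), 13(W), 9(W), 7(W) are all W)
n=16: W (go to 15, an L position)
n=17: W (go to 15, an L position)
n=18: L (options 17(W), 16(W), 12(W), 10(W) are all W)
n=19: W (go to 18, an L position)
n=20: W (go to 18, an L position)
n=21: W (go to 15, an L position)
n=22: L (options 21(W), 20(W), 16(W), 14(W) are all W)
n=23: W (go to 22, an L position)
n=24: W (go to 22, an L position)
n=25: L (options 24(W), 23(W), 19(W), 17(W) are all W)
n=26: W (go to 25, an L position)
n=27: W (go to 25, an L position)
n=28: W (go to 22, an L position)
n=29: L (options 28(W), 27(W), 23(W), 21(W) are all W)
n=30: W (go to 29, an L position)
n=31: W (go to 29, an L position)
n=32: L (options 31(W), 30(W), 26(W), 24(W) are all W)
n=33: W (go to 32, an L position)
n=34: W (go to 32, an L position)
L entries with 1 ≤ n ≤ 34 (the range starts at n=1): n = 1, 4, 8, 11, 15, 18, 22, 25, 29, 32; that makes 10.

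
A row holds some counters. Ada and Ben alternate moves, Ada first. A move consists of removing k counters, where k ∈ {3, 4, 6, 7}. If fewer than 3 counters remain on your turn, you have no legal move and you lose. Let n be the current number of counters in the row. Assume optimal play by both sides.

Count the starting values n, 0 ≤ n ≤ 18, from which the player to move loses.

Label each position W (a win for the player to move) or L (a loss). A position with no legal move is L; any other position is W exactly when some move reaches an L, and L when every move reaches a W.
n=0: no move → L
n=1: no move → L
n=2: no move → L
n=3: can move to 0, which is L ⇒ W
n=4: can move to 1, which is L ⇒ W
n=5: can move to 2, which is L ⇒ W
n=6: can move to 2, which is L ⇒ W
n=7: can move to 1, which is L ⇒ W
n=8: can move to 2, which is L ⇒ W
n=9: can move to 2, which is L ⇒ W
n=10: moves to 7(W), 6(W), 4(W), 3(W); every one is W ⇒ L
n=11: moves to 8(W), 7(W), 5(W), 4(W); every one is W ⇒ L
n=12: moves to 9(W), 8(W), 6(W), 5(W); every one is W ⇒ L
n=13: can move to 10, which is L ⇒ W
n=14: can move to 11, which is L ⇒ W
n=15: can move to 12, which is L ⇒ W
n=16: can move to 12, which is L ⇒ W
n=17: can move to 11, which is L ⇒ W
n=18: can move to 12, which is L ⇒ W
L entries with 0 ≤ n ≤ 18: n = 0, 1, 2, 10, 11, 12; that makes 6.

6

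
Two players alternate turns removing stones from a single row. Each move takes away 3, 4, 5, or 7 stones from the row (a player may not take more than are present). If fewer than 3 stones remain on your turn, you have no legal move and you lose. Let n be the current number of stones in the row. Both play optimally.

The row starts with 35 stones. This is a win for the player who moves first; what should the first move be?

Remove 3, leaving 32.

Classify positions by backward induction: terminal positions (no move available) are L. From any other position, the mover wins iff some move reaches an L.
n=0: no move → L
n=1: no move → L
n=2: no move → L
n=3: reaches L-position 0 → W
n=4: reaches L-position 1 → W
n=5: reaches L-position 2 → W
n=6: reaches L-position 2 → W
n=7: reaches L-position 2 → W
n=8: reaches L-position 1 → W
n=9: reaches L-position 2 → W
n=10: only reaches 7(W), 6(W), 5(W), 3(W), all W → L
n=11: only reaches 8(W), 7(W), 6(W), 4(W), all W → L
n=12: only reaches 9(W), 8(W), 7(W), 5(W), all W → L
n=13: reaches L-position 10 → W
n=14: reaches L-position 11 → W
n=15: reaches L-position 12 → W
n=16: reaches L-position 12 → W
n=17: reaches L-position 12 → W
n=18: reaches L-position 11 → W
n=19: reaches L-position 12 → W
n=20: only reaches 17(W), 16(W), 15(W), 13(W), all W → L
n=21: only reaches 18(W), 17(W), 16(W), 14(W), all W → L
n=22: only reaches 19(W), 18(W), 17(W), 15(W), all W → L
n=23: reaches L-position 20 → W
n=24: reaches L-position 21 → W
n=25: reaches L-position 22 → W
n=26: reaches L-position 22 → W
n=27: reaches L-position 22 → W
n=28: reaches L-position 21 → W
n=29: reaches L-position 22 → W
n=30: only reaches 27(W), 26(W), 25(W), 23(W), all W → L
n=31: only reaches 28(W), 27(W), 26(W), 24(W), all W → L
n=32: only reaches 29(W), 28(W), 27(W), 25(W), all W → L
n=33: reaches L-position 30 → W
n=34: reaches L-position 31 → W
n=35: reaches L-position 32 → W
From 35, the L positions reachable in one move are: 32, 31, 30. Any move reaching one of these is winning.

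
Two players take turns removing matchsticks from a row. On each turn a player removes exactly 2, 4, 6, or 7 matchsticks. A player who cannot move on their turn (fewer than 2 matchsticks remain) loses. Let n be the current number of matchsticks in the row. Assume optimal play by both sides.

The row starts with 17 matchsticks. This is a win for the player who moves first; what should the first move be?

Remove 7, leaving 10.

Classify positions by backward induction: terminal positions (no move available) are L. From any other position, the mover wins iff some move reaches an L.
n=0: no move → L
n=1: no move → L
n=2: →0(L), so W
n=3: →1(L), so W
n=4: →0(L), so W
n=5: →1(L), so W
n=6: →0(L), so W
n=7: →1(L), so W
n=8: →1(L), so W
n=9: →7(W), 5(W), 3(W), 2(W) — all W, so L
n=10: →8(W), 6(W), 4(W), 3(W) — all W, so L
n=11: →9(L), so W
n=12: →10(L), so W
n=13: →9(L), so W
n=14: →10(L), so W
n=15: →9(L), so W
n=16: →10(L), so W
n=17: →10(L), so W
From 17, the L positions reachable in one move are: 10.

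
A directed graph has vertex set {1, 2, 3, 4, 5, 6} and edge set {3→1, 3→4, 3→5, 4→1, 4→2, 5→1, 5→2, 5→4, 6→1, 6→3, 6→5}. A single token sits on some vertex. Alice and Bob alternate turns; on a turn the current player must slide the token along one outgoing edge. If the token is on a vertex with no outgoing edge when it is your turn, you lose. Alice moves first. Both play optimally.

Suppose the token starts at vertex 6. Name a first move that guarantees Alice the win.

Label each position W (a win for the player to move) or L (a loss). A position with no legal move is L; any other position is W exactly when some move reaches an L, and L when every move reaches a W.
Every edge goes from a vertex to one that appears earlier in the order 2, 1, 4, 5, 3, 6, so processing vertices in that order labels each vertex after all of its successors.
2: no outgoing edge → L
1: no outgoing edge → L
4: reaches L-position 1 → W
5: reaches L-position 1 → W
3: reaches L-position 1 → W
6: reaches L-position 1 → W
From 6, the L positions reachable in one move are: 1.

Move to 1.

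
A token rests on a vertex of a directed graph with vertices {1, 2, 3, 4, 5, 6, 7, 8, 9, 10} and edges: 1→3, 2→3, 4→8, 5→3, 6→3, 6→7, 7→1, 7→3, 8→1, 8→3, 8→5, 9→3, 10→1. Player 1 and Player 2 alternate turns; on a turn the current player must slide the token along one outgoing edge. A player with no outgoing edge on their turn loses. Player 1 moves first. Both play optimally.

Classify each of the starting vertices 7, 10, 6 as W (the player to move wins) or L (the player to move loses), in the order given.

Label each position W (a win for the player to move) or L (a loss). A position with no legal move is L; any other position is W exactly when some move reaches an L, and L when every move reaches a W.
Every edge goes from a vertex to one that appears earlier in the order 3, 1, 7, 5, 10, 6, 8, 4, 2, 9, so processing vertices in that order labels each vertex after all of its successors.
3: no outgoing edge → L
1: W (go to 3, an L position)
7: W (go to 3, an L position)
5: W (go to 3, an L position)
10: L (sole option 1(W) is W)
6: W (go to 3, an L position)
8: W (go to 3, an L position)
4: L (sole option 8(W) is W)
2: W (go to 3, an L position)
9: W (go to 3, an L position)

7: W, 10: L, 6: W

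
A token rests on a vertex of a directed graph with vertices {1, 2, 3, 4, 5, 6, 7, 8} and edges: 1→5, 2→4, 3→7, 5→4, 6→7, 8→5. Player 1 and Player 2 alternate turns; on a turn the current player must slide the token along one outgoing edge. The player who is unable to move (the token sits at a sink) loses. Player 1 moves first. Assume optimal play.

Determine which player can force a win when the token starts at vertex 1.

Player 2 wins.

Work bottom-up. With no move the player to move loses. Otherwise the position is W if at least one move leads to an L position for the opponent, and L if every move leads to a W.
Every edge goes from a vertex to one that appears earlier in the order 4, 7, 3, 2, 5, 1, 8, 6, so processing vertices in that order labels each vertex after all of its successors.
4: no outgoing edge → L
7: no outgoing edge → L
3: →7(L), so W
2: →4(L), so W
5: →4(L), so W
1: →5(W) only, which is W, so L
8: →5(W) only, which is W, so L
6: →7(L), so W
Every move from 1 reaches a W position, so the mover loses.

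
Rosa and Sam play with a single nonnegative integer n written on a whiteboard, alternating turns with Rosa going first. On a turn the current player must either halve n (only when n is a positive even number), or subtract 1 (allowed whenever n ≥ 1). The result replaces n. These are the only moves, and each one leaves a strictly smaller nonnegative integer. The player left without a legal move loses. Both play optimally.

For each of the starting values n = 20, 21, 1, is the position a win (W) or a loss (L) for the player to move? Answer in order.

Build the W/L table. Terminal = L. A non-terminal position is W if it has a move to some L; otherwise it is L.
n=0: no move → L
n=1: →0(L), so W
n=2: →1(W) only, which is W, so L
n=3: →2(L), so W
n=4: →2(L), so W
n=5: →4(W) only, which is W, so L
n=6: →5(L), so W
n=7: →6(W) only, which is W, so L
n=8: →7(L), so W
n=9: →8(W) only, which is W, so L
n=10: →5(L), so W
n=11: →10(W) only, which is W, so L
n=12: →11(L), so W
n=13: →12(W) only, which is W, so L
n=14: →7(L), so W
n=15: →14(W) only, which is W, so L
n=16: →15(L), so W
n=17: →16(W) only, which is W, so L
n=18: →9(L), so W
n=19: →18(W) only, which is W, so L
n=20: →19(L), so W
n=21: →20(W) only, which is W, so L

20: W, 21: L, 1: W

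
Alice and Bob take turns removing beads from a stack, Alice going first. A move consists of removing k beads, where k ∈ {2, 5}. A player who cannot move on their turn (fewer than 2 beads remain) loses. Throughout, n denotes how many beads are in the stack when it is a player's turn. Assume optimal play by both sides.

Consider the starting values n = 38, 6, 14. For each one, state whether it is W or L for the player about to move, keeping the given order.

38: W, 6: W, 14: L

Build the W/L table. Terminal = L. A non-terminal position is W if it has a move to some L; otherwise it is L.
n=0: no move → L
n=1: no move → L
n=2: can move to 0, which is L ⇒ W
n=3: can move to 1, which is L ⇒ W
n=4: the only move is to 2(W), a W ⇒ L
n=5: can move to 0, which is L ⇒ W
n=6: can move to 4, which is L ⇒ W
n=7: moves to 5(W), 2(W); every one is W ⇒ L
n=8: moves to 6(W), 3(W); every one is W ⇒ L
n=9: can move to 7, which is L ⇒ W
n=10: can move to 8, which is L ⇒ W
n=11: moves to 9(W), 6(W); every one is W ⇒ L
n=12: can move to 7, which is L ⇒ W
n=13: can move to 11, which is L ⇒ W
n=14: moves to 12(W), 9(W); every one is W ⇒ L
n=15: moves to 13(W), 10(W); every one is W ⇒ L
n=16: can move to 14, which is L ⇒ W
n=17: can move to 15, which is L ⇒ W
n=18: moves to 16(W), 13(W); every one is W ⇒ L
n=19: can move to 14, which is L ⇒ W
n=20: can move to 18, which is L ⇒ W
n=21: moves to 19(W), 16(W); every one is W ⇒ L
n=22: moves to 20(W), 17(W); every one is W ⇒ L
n=23: can move to 21, which is L ⇒ W
n=24: can move to 22, which is L ⇒ W
n=25: moves to 23(W), 20(W); every one is W ⇒ L
n=26: can move to 21, which is L ⇒ W
n=27: can move to 25, which is L ⇒ W
n=28: moves to 26(W), 23(W); every one is W ⇒ L
n=29: moves to 27(W), 24(W); every one is W ⇒ L
n=30: can move to 28, which is L ⇒ W
n=31: can move to 29, which is L ⇒ W
n=32: moves to 30(W), 27(W); every one is W ⇒ L
n=33: can move to 28, which is L ⇒ W
n=34: can move to 32, which is L ⇒ W
n=35: moves to 33(W), 30(W); every one is W ⇒ L
n=36: moves to 34(W), 31(W); every one is W ⇒ L
n=37: can move to 35, which is L ⇒ W
n=38: can move to 36, which is L ⇒ W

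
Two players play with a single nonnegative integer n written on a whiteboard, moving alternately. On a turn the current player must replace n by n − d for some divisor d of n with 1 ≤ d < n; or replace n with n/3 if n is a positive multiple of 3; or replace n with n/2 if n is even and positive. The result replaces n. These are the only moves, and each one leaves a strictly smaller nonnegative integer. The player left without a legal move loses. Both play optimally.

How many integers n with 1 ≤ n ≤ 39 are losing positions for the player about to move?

Label each position W (a win for the player to move) or L (a loss). A position with no legal move is L; any other position is W exactly when some move reaches an L, and L when every move reaches a W.
n=0: no move → L
n=1: no move → L
n=2: can move to 1, which is L ⇒ W
n=3: can move to 1, which is L ⇒ W
n=4: moves to 2(W), 3(W); every one is W ⇒ L
n=5: can move to 4, which is L ⇒ W
n=6: can move to 4, which is L ⇒ W
n=7: the only move is to 6(W), a W ⇒ L
n=8: can move to 4, which is L ⇒ W
n=9: moves to 3(W), 6(W), 8(W); every one is W ⇒ L
n=10: can move to 9, which is L ⇒ W
n=11: the only move is to 10(W), a W ⇒ L
n=12: can move to 4, which is L ⇒ W
n=13: the only move is to 12(W), a W ⇒ L
n=14: can move to 7, which is L ⇒ W
n=15: moves to 5(W), 10(W), 12(W), 14(W); every one is W ⇒ L
n=16: can move to 15, which is L ⇒ W
n=17: the only move is to 16(W), a W ⇒ L
n=18: can move to 9, which is L ⇒ W
n=19: the only move is to 18(W), a W ⇒ L
n=20: can move to 15, which is L ⇒ W
n=21: can move to 7, which is L ⇒ W
n=22: can move to 11, which is L ⇒ W
n=23: the only move is to 22(W), a W ⇒ L
n=24: can move to 23, which is L ⇒ W
n=25: moves to 20(W), 24(W); every one is W ⇒ L
n=26: can move to 13, which is L ⇒ W
n=27: can move to 9, which is L ⇒ W
n=28: moves to 14(W), 21(W), 24(W), 26(W), 27(W); every one is W ⇒ L
n=29: can move to 28, which is L ⇒ W
n=30: can move to 15, which is L ⇒ W
n=31: the only move is to 30(W), a W ⇒ L
n=32: can move to 28, which is L ⇒ W
n=33: can move to 11, which is L ⇒ W
n=34: can move to 17, which is L ⇒ W
n=35: can move to 28, which is L ⇒ W
n=36: moves to 12(W), 18(W), 24(W), 27(W), 30(W), 32(W), 33(W), 34(W), 35(W); every one is W ⇒ L
n=37: can move to 36, which is L ⇒ W
n=38: can move to 19, which is L ⇒ W
n=39: can move to 13, which is L ⇒ W
L entries with 1 ≤ n ≤ 39 (n=0 is outside the asked range and is not counted): n = 1, 4, 7, 9, 11, 13, 15, 17, 19, 23, 25, 28, 31, 36; that makes 14.

14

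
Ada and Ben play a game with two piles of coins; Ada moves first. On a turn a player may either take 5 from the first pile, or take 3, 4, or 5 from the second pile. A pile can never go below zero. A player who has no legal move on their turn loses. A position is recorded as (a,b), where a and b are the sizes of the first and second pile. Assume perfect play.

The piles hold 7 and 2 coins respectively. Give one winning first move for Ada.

Move to (2,2).

Label each position W (a win for the player to move) or L (a loss). A position with no legal move is L; any other position is W exactly when some move reaches an L, and L when every move reaches a W.
No move ever increases a pile, so every position that can arise here has a ≤ 7 and b ≤ 2; it is enough to label the cells with 0 ≤ a ≤ 7 and 0 ≤ b ≤ 2.
Every move lowers a or b (never raises either), so fill the grid row by row in increasing a, and left to right within a row: each cell's successors are then already labelled.
      b=0  b=1  b=2
a=0:    L    L    L
a=1:    L    L    L
a=2:    L    L    L
a=3:    L    L    L
a=4:    L    L    L
a=5:    W    W    W
a=6:    W    W    W
a=7:    W    W    W
Cells with no legal move (terminal, hence L): (0,0), (0,1), (0,2), (1,0), (1,1), (1,2), (2,0), (2,1), (2,2), (3,0), (3,1), (3,2), (4,0), (4,1), (4,2).
Every other cell has at least one move into one of the L cells above, so it is W.
From (7,2), the L positions reachable in one move are: (2,2).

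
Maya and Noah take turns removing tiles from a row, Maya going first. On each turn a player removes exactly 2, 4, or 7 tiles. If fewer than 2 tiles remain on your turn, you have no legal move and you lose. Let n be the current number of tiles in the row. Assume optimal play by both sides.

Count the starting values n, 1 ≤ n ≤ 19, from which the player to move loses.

Build the W/L table. Terminal = L. A non-terminal position is W if it has a move to some L; otherwise it is L.
n=0: no move → L
n=1: no move → L
n=2: reaches L-position 0 → W
n=3: reaches L-position 1 → W
n=4: reaches L-position 0 → W
n=5: reaches L-position 1 → W
n=6: only reaches 4(W), 2(W), all W → L
n=7: reaches L-position 0 → W
n=8: reaches L-position 6 → W
n=9: only reaches 7(W), 5(W), 2(W), all W → L
n=10: reaches L-position 6 → W
n=11: reaches L-position 9 → W
n=12: only reaches 10(W), 8(W), 5(W), all W → L
n=13: reaches L-position 9 → W
n=14: reaches L-position 12 → W
n=15: only reaches 13(W), 11(W), 8(W), all W → L
n=16: reaches L-position 12 → W
n=17: reaches L-position 15 → W
n=18: only reaches 16(W), 14(W), 11(W), all W → L
n=19: reaches L-position 15 → W
L entries with 1 ≤ n ≤ 19 (n=0 is outside the asked range and is not counted): n = 1, 6, 9, 12, 15, 18; that makes 6.

6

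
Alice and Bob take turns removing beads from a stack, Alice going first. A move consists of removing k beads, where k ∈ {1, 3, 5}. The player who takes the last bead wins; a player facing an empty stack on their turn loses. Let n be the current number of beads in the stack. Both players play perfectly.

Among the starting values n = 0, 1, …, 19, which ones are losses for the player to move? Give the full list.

0, 2, 4, 6, 8, 10, 12, 14, 16, 18

Compute win/loss labels from the base case upward. A position with no move is L. Any other position is W if it can reach an L in one move, else L.
n=0: no move → L
n=1: can move to 0, which is L ⇒ W
n=2: the only move is to 1(W), a W ⇒ L
n=3: can move to 2, which is L ⇒ W
n=4: moves to 3(W), 1(W); every one is W ⇒ L
n=5: can move to 4, which is L ⇒ W
n=6: moves to 5(W), 3(W), 1(W); every one is W ⇒ L
n=7: can move to 6, which is L ⇒ W
n=8: moves to 7(W), 5(W), 3(W); every one is W ⇒ L
n=9: can move to 8, which is L ⇒ W
n=10: moves to 9(W), 7(W), 5(W); every one is W ⇒ L
n=11: can move to 10, which is L ⇒ W
n=12: moves to 11(W), 9(W), 7(W); every one is W ⇒ L
n=13: can move to 12, which is L ⇒ W
n=14: moves to 13(W), 11(W), 9(W); every one is W ⇒ L
n=15: can move to 14, which is L ⇒ W
n=16: moves to 15(W), 13(W), 11(W); every one is W ⇒ L
n=17: can move to 16, which is L ⇒ W
n=18: moves to 17(W), 15(W), 13(W); every one is W ⇒ L
n=19: can move to 18, which is L ⇒ W
Reading off the rows marked L gives the requested list; there are 10 such values of n.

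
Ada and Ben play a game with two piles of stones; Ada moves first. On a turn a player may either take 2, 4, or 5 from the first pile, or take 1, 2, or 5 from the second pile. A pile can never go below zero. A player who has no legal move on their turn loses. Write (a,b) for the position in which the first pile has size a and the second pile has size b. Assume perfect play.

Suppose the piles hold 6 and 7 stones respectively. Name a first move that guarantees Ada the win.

Build the W/L table. Terminal = L. A non-terminal position is W if it has a move to some L; otherwise it is L.
No move ever increases a pile, so every position that can arise here has a ≤ 6 and b ≤ 7; it is enough to label the cells with 0 ≤ a ≤ 6 and 0 ≤ b ≤ 7.
Every move lowers a or b (never raises either), so fill the grid row by row in increasing a, and left to right within a row: each cell's successors are then already labelled.
      b=0  b=1  b=2  b=3  b=4  b=5  b=6  b=7
a=0:    L    W    W    L    W    W    L    W
a=1:    L    W    W    L    W    W    L    W
a=2:    W    L    W    W    L    W    W    L
a=3:    W    L    W    W    L    W    W    L
a=4:    W    W    L    W    W    L    W    W
a=5:    W    W    L    W    W    L    W    W
a=6:    W    W    W    W    W    W    W    W
Cells with no legal move (terminal, hence L): (0,0), (1,0).
The remaining L cells, each justified by listing all of its moves:
(0,3): only reaches (0,2)(W), (0,1)(W), all W → L
(0,6): only reaches (0,5)(W), (0,4)(W), (0,1)(W), all W → L
(1,3): only reaches (1,2)(W), (1,1)(W), all W → L
(1,6): only reaches (1,5)(W), (1,4)(W), (1,1)(W), all W → L
(2,1): only reaches (0,1)(W), (2,0)(W), all W → L
(2,4): only reaches (0,4)(W), (2,3)(W), (2,2)(W), all W → L
(2,7): only reaches (0,7)(W), (2,6)(W), (2,5)(W), (2,2)(W), all W → L
(3,1): only reaches (1,1)(W), (3,0)(W), all W → L
(3,4): only reaches (1,4)(W), (3,3)(W), (3,2)(W), all W → L
(3,7): only reaches (1,7)(W), (3,6)(W), (3,5)(W), (3,2)(W), all W → L
(4,2): only reaches (2,2)(W), (0,2)(W), (4,1)(W), (4,0)(W), all W → L
(4,5): only reaches (2,5)(W), (0,5)(W), (4,4)(W), (4,3)(W), (4,0)(W), all W → L
(5,2): only reaches (3,2)(W), (1,2)(W), (0,2)(W), (5,1)(W), (5,0)(W), all W → L
(5,5): only reaches (3,5)(W), (1,5)(W), (0,5)(W), (5,4)(W), (5,3)(W), (5,0)(W), all W → L
Every other cell has at least one move into one of the L cells above, so it is W.
From (6,7), the L positions reachable in one move are: (2,7).

Move to (2,7).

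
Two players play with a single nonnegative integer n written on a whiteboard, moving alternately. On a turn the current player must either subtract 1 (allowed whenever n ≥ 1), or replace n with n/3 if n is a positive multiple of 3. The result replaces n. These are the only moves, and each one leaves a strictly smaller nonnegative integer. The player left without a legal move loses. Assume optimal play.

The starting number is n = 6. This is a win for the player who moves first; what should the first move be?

Build the W/L table. Terminal = L. A non-terminal position is W if it has a move to some L; otherwise it is L.
n=0: no move → L
n=1: can move to 0, which is L ⇒ W
n=2: the only move is to 1(W), a W ⇒ L
n=3: can move to 2, which is L ⇒ W
n=4: the only move is to 3(W), a W ⇒ L
n=5: can move to 4, which is L ⇒ W
n=6: can move to 2, which is L ⇒ W
From 6, the L positions reachable in one move are: 2.

Move to 2.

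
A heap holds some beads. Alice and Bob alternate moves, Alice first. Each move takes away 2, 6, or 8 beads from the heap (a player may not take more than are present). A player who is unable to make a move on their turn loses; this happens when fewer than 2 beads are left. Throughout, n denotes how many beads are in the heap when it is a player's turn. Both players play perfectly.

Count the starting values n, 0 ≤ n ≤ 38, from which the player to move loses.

Label each position W (a win for the player to move) or L (a loss). A position with no legal move is L; any other position is W exactly when some move reaches an L, and L when every move reaches a W.
n=0: no move → L
n=1: no move → L
n=2: W (go to 0, an L position)
n=3: W (go to 1, an L position)
n=4: L (sole option 2(W) is W)
n=5: L (sole option 3(W) is W)
n=6: W (go to 4, an L position)
n=7: W (go to 5, an L position)
n=8: W (go to 0, an L position)
n=9: W (go to 1, an L position)
n=10: W (go to 4, an L position)
n=11: W (go to 5, an L position)
n=12: W (go to 4, an L position)
n=13: W (go to 5, an L position)
n=14: L (options 12(W), 8(W), 6(W) are all W)
n=15: L (options 13(W), 9(W), 7(W) are all W)
n=16: W (go to 14, an L position)
n=17: W (go to 15, an L position)
n=18: L (options 16(W), 12(W), 10(W) are all W)
n=19: L (options 17(W), 13(W), 11(W) are all W)
n=20: W (go to 18, an L position)
n=21: W (go to 19, an L position)
n=22: W (go to 14, an L position)
n=23: W (go to 15, an L position)
n=24: W (go to 18, an L position)
n=25: W (go to 19, an L position)
n=26: W (go to 18, an L position)
n=27: W (go to 19, an L position)
n=28: L (options 26(W), 22(W), 20(W) are all W)
n=29: L (options 27(W), 23(W), 21(W) are all W)
n=30: W (go to 28, an L position)
n=31: W (go to 29, an L position)
n=32: L (options 30(W), 26(W), 24(W) are all W)
n=33: L (options 31(W), 27(W), 25(W) are all W)
n=34: W (go to 32, an L position)
n=35: W (go to 33, an L position)
n=36: W (go to 28, an L position)
n=37: W (go to 29, an L position)
n=38: W (go to 32, an L position)
L entries with 0 ≤ n ≤ 38: n = 0, 1, 4, 5, 14, 15, 18, 19, 28, 29, 32, 33; that makes 12.

12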